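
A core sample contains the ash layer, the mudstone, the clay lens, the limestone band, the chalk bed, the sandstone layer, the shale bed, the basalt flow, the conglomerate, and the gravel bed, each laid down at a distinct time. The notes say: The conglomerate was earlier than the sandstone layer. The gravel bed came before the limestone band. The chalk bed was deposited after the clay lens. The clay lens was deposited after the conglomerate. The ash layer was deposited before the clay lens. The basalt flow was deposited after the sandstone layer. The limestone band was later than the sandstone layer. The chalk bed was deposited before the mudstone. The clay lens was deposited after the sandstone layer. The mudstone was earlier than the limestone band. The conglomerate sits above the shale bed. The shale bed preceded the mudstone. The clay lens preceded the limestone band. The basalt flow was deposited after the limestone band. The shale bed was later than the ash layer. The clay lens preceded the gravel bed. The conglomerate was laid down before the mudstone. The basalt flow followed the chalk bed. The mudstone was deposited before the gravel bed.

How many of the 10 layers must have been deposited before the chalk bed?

Directly stated before the chalk bed: the clay lens.
The ash layer reaches the chalk bed via the ash layer → the clay lens → the chalk bed.
The conglomerate reaches the chalk bed via the conglomerate → the clay lens → the chalk bed.
The sandstone layer reaches the chalk bed via the sandstone layer → the clay lens → the chalk bed.
Likewise the shale bed reaches the chalk bed by chaining the stated constraints.
No chain forces the limestone band (or any of the others) ahead of the chalk bed.
That's the ash layer, the clay lens, the conglomerate, the sandstone layer, and the shale bed — 5 in all.

5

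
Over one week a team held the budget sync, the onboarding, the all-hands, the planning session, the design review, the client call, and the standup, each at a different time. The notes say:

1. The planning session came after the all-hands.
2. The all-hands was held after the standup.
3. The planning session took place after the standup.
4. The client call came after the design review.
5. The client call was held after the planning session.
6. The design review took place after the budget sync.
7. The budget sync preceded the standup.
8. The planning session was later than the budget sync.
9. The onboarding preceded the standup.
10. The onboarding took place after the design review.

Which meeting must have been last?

Every other meeting has a chain of constraints placing it before the client call, so the client call is last.

the client call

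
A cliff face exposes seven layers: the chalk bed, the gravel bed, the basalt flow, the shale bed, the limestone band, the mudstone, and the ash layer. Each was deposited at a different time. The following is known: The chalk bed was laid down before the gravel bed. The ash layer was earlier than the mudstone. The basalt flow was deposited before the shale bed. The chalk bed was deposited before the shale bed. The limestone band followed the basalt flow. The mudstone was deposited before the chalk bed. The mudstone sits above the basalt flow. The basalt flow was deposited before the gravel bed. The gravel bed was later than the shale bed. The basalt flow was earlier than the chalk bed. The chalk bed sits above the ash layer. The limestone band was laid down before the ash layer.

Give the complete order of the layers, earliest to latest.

the basalt flow, the limestone band, the ash layer, the mudstone, the chalk bed, the shale bed, the gravel bed

The constraints fix every adjacent pair, so only one ordering works:
the basalt flow → the limestone band → the ash layer → the mudstone → the chalk bed → the shale bed → the gravel bed.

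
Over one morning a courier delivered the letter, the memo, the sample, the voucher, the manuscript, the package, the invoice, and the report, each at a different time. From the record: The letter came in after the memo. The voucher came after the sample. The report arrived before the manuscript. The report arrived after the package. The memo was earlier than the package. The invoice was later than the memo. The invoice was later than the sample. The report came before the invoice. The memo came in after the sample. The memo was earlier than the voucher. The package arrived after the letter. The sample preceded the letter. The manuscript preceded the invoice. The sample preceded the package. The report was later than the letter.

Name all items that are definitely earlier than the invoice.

Directly stated before the invoice: the manuscript, the memo, the report, and the sample.
The letter reaches the invoice via the letter → the report → the invoice.
The package reaches the invoice via the package → the report → the invoice.

the letter, the manuscript, the memo, the package, the report, the sample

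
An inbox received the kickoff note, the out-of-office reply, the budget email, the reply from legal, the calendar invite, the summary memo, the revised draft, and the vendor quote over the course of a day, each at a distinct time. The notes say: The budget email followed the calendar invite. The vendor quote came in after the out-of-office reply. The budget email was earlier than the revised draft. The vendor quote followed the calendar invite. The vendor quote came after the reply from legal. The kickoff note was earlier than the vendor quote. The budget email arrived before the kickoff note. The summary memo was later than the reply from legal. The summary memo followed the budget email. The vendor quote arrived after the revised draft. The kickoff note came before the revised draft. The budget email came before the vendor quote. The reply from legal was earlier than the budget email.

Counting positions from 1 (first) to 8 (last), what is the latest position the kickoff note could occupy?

6

The kickoff note must come before the revised draft and the vendor quote — 2 messages forced after it.
Everything else can be placed before the kickoff note in some valid order, so the kickoff note can sit as late as position 8 − 2 = 6.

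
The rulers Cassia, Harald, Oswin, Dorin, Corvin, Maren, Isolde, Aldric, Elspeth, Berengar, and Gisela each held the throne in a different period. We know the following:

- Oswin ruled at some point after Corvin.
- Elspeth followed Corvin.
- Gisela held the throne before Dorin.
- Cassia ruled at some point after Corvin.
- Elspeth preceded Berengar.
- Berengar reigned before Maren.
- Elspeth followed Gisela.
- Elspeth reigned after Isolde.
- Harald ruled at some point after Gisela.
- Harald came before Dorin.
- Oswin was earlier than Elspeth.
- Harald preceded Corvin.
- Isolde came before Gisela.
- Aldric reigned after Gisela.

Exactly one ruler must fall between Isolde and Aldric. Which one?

Gisela

Tracing the constraints gives Isolde → Gisela → Aldric, so Gisela sits after Isolde and before Aldric.
No other ruler is forced both after Isolde and before Aldric.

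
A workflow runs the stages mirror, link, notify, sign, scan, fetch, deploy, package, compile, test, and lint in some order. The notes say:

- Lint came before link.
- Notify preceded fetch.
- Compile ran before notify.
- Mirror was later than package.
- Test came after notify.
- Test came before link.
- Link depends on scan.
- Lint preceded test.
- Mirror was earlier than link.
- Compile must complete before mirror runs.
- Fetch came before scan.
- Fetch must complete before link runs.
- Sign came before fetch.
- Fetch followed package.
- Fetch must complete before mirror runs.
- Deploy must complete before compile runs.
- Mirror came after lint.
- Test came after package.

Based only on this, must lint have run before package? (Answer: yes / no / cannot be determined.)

No chain of stated constraints runs from lint to package, and none runs from package to lint either.
So the relative order of lint and package is not fixed by the given facts.

cannot be determined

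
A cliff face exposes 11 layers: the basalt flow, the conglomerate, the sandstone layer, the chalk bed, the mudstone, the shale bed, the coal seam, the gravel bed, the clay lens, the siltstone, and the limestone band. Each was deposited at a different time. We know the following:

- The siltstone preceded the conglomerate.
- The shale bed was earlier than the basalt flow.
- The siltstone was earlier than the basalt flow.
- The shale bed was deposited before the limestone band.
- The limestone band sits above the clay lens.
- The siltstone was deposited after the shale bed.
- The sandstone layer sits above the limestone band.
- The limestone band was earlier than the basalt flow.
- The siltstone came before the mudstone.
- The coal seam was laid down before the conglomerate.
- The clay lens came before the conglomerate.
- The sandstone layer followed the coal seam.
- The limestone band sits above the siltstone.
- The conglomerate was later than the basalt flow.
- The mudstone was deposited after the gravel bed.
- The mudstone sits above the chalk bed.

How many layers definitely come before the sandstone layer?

5

Directly stated before the sandstone layer: the coal seam and the limestone band.
The clay lens reaches the sandstone layer via the clay lens → the limestone band → the sandstone layer.
The shale bed reaches the sandstone layer via the shale bed → the limestone band → the sandstone layer.
The siltstone reaches the sandstone layer via the siltstone → the limestone band → the sandstone layer.
That's the clay lens, the coal seam, the limestone band, the shale bed, and the siltstone — 5 in all.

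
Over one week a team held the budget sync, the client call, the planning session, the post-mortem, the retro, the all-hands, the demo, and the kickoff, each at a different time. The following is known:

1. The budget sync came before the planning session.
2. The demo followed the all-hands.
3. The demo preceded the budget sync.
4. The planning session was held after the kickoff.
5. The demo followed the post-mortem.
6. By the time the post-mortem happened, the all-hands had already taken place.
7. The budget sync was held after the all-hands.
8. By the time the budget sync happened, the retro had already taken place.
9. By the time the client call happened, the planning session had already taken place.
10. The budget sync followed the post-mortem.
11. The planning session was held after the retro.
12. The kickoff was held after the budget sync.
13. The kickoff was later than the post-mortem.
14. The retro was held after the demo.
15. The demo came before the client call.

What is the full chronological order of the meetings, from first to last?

the all-hands, the post-mortem, the demo, the retro, the budget sync, the kickoff, the planning session, the client call

The constraints fix every adjacent pair, so only one ordering works:
the all-hands → the post-mortem → the demo → the retro → the budget sync → the kickoff → the planning session → the client call.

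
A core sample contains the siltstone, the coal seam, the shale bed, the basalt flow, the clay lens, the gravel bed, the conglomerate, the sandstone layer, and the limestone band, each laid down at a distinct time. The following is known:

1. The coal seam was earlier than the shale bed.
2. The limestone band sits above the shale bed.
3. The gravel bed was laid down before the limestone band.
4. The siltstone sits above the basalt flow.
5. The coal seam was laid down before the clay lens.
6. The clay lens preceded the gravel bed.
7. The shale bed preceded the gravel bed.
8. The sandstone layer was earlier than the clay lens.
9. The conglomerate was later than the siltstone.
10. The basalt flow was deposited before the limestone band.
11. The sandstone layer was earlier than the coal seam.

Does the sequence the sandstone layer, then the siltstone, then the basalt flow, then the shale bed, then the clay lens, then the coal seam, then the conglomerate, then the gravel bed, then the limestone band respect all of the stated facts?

no

The constraints require the coal seam before the shale bed, but in the proposed sequence the shale bed appears ahead of the coal seam. That one violation is enough.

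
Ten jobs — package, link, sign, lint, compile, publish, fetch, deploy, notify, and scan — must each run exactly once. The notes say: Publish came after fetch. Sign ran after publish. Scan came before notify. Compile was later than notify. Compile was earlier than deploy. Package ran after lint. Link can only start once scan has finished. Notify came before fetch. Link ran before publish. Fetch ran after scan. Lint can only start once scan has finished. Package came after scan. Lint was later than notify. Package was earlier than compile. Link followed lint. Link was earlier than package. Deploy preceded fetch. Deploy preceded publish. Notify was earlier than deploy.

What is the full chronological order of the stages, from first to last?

The constraints fix every adjacent pair, so only one ordering works:
scan → notify → lint → link → package → compile → deploy → fetch → publish → sign.

scan, notify, lint, link, package, compile, deploy, fetch, publish, sign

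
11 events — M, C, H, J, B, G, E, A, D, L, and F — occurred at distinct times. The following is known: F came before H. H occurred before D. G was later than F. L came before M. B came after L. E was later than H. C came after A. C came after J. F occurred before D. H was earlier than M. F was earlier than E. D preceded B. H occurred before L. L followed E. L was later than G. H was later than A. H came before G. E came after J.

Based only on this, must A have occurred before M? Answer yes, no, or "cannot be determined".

Chain the constraints: A → H → M. Each link is directly stated, so A comes before M.

yes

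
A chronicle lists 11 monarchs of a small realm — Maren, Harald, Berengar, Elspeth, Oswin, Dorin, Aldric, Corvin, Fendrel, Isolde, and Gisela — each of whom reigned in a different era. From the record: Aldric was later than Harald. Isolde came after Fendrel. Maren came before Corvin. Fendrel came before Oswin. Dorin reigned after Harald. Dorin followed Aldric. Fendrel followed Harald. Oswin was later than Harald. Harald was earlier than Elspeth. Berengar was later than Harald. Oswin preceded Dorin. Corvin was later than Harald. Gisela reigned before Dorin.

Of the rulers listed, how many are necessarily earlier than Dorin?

Directly stated before Dorin: Aldric, Gisela, Harald, and Oswin.
Fendrel reaches Dorin via Fendrel → Oswin → Dorin.
That's Aldric, Fendrel, Gisela, Harald, and Oswin — 5 in all.

5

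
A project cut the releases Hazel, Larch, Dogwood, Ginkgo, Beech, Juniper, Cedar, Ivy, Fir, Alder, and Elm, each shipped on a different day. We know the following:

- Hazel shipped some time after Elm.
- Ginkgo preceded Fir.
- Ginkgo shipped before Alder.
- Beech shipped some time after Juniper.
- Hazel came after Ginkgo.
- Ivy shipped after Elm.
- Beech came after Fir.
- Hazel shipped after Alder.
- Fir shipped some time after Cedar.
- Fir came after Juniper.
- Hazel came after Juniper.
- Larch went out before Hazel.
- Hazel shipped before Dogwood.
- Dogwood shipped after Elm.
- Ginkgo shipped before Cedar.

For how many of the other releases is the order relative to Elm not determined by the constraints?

7

Forced after Elm: Dogwood, Hazel, and Ivy.
That leaves Alder, Beech, Cedar, Fir, Ginkgo, Juniper, and Larch with no forced order relative to Elm — 7.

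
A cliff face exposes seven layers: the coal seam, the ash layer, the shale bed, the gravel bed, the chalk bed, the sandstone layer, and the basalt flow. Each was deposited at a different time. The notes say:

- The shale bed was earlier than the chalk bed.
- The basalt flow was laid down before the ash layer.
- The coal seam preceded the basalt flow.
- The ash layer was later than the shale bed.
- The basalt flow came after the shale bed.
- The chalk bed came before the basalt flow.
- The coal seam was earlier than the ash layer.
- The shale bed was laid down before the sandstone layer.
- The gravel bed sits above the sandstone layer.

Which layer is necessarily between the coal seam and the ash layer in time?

the basalt flow

Tracing the constraints gives the coal seam → the basalt flow → the ash layer, so the basalt flow sits after the coal seam and before the ash layer.
No other layer is forced both after the coal seam and before the ash layer.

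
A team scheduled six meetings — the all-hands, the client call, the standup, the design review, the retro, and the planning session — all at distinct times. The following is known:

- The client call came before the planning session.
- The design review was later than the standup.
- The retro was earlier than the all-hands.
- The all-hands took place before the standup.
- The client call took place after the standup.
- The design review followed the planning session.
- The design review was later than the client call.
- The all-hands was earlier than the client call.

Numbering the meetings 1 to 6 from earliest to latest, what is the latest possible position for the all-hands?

2

The all-hands must come before the client call, the design review, the planning session, and the standup — 4 meetings forced after it.
Everything else can be placed before the all-hands in some valid order, so the all-hands can sit as late as position 6 − 4 = 2.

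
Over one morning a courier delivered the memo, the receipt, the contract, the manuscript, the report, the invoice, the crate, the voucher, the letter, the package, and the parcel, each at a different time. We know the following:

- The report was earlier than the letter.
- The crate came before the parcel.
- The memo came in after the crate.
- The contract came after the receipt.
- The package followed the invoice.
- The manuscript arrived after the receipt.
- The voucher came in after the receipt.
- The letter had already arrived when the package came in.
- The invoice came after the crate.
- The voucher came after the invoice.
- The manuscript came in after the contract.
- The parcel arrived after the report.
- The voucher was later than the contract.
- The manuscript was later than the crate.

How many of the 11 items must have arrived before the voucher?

Directly stated before the voucher: the contract, the invoice, and the receipt.
The crate reaches the voucher via the crate → the invoice → the voucher.
That's the contract, the crate, the invoice, and the receipt — 4 in all.

4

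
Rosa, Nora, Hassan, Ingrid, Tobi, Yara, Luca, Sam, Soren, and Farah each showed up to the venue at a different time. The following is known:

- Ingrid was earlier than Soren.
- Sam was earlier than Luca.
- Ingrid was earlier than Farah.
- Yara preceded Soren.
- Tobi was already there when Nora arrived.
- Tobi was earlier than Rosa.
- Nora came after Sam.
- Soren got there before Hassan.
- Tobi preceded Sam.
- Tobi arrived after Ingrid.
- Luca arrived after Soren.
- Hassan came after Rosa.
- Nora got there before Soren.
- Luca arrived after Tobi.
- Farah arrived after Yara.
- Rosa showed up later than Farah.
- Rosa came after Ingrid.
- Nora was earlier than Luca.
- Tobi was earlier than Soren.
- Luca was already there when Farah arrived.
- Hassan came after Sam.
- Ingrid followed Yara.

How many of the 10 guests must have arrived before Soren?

5

Directly stated before Soren: Ingrid, Nora, Tobi, and Yara.
Sam reaches Soren via Sam → Nora → Soren.
That's Ingrid, Nora, Sam, Tobi, and Yara — 5 in all.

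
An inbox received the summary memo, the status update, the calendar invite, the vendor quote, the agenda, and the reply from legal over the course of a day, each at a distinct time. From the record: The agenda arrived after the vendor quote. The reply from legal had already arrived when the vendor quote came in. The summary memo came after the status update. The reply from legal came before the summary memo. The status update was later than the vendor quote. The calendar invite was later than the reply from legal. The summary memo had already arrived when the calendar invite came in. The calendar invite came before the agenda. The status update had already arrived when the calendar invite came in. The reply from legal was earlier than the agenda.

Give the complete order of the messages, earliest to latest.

The constraints fix every adjacent pair, so only one ordering works:
the reply from legal → the vendor quote → the status update → the summary memo → the calendar invite → the agenda.

the reply from legal, the vendor quote, the status update, the summary memo, the calendar invite, the agenda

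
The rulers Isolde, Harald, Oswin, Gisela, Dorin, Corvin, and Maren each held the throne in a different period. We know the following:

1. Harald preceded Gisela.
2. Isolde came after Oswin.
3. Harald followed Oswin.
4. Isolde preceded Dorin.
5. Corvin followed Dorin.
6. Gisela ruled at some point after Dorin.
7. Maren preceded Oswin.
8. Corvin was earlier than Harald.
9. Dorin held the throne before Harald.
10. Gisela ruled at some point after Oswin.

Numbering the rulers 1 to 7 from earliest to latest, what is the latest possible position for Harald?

6

Harald must come before Gisela — 1 ruler forced after them.
Everything else can be placed before Harald in some valid order, so Harald can sit as late as position 7 − 1 = 6.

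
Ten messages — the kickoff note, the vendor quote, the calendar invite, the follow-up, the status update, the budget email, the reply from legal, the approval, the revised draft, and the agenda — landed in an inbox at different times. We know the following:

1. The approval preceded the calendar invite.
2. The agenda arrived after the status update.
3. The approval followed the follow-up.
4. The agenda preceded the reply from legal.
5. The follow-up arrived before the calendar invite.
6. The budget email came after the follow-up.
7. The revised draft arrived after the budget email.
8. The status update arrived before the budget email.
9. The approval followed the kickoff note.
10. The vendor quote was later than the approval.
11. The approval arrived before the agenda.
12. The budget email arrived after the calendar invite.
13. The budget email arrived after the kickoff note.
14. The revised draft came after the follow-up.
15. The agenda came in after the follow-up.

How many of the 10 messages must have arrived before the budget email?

5

Directly stated before the budget email: the calendar invite, the follow-up, the kickoff note, and the status update.
The approval reaches the budget email via the approval → the calendar invite → the budget email.
No chain forces the vendor quote (or any of the others) ahead of the budget email.
That's the approval, the calendar invite, the follow-up, the kickoff note, and the status update — 5 in all.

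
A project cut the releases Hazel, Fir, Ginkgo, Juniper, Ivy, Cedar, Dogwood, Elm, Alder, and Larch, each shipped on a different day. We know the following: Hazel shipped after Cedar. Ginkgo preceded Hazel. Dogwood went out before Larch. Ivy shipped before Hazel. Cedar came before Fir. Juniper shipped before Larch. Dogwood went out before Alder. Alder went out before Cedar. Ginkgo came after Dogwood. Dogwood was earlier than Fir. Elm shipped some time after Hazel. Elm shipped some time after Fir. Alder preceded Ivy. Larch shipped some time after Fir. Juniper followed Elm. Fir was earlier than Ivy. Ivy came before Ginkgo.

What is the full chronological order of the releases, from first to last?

The constraints fix every adjacent pair, so only one ordering works:
Dogwood → Alder → Cedar → Fir → Ivy → Ginkgo → Hazel → Elm → Juniper → Larch.

Dogwood, Alder, Cedar, Fir, Ivy, Ginkgo, Hazel, Elm, Juniper, Larch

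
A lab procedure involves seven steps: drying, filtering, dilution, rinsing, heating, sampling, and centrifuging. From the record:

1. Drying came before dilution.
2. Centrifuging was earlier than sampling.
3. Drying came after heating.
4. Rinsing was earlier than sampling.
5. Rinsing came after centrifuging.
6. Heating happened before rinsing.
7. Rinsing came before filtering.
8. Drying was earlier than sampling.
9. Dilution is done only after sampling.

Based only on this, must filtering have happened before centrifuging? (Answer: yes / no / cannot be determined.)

no

Tracing the constraints gives centrifuging → rinsing → filtering, so centrifuging must come before filtering.
That means filtering cannot be before centrifuging.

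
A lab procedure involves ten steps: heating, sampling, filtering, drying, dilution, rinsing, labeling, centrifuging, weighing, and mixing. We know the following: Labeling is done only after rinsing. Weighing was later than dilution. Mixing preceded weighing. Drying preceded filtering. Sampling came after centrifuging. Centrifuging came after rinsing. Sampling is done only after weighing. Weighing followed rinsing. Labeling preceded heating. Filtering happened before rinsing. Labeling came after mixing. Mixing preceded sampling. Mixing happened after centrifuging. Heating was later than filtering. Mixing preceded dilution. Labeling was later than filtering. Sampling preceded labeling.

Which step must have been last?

heating

Every other step has a chain of constraints placing it before heating, so heating is last.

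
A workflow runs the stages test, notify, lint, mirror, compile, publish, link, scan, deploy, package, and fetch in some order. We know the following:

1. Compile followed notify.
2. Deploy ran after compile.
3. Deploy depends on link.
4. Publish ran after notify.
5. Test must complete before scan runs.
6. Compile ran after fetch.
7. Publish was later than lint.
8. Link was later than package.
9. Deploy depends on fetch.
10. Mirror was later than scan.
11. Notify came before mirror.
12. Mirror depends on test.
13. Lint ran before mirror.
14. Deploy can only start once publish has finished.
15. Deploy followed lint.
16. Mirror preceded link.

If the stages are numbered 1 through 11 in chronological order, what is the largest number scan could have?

8

Scan must come before deploy, link, and mirror — 3 stages forced after it.
Everything else can be placed before scan in some valid order, so scan can sit as late as position 11 − 3 = 8.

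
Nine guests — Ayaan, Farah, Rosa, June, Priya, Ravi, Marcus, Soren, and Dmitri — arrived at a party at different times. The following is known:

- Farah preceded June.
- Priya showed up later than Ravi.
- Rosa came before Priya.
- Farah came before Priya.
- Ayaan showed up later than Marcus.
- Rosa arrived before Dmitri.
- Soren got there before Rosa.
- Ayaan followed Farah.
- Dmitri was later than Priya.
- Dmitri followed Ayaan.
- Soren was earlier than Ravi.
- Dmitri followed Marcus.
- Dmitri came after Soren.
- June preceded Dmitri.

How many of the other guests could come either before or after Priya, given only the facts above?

Forced before Priya: Farah, Ravi, Rosa, and Soren; forced after Priya: Dmitri.
That leaves Ayaan, June, and Marcus with no forced order relative to Priya — 3.

3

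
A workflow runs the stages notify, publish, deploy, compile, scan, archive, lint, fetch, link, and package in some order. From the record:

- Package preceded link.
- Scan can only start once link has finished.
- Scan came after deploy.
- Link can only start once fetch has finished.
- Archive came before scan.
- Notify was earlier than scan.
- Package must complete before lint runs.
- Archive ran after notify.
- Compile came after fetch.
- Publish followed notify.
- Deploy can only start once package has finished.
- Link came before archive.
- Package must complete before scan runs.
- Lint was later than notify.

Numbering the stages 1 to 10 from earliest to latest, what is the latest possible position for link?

Link must come before archive and scan — 2 stages forced after it.
Everything else can be placed before link in some valid order, so link can sit as late as position 10 − 2 = 8.

8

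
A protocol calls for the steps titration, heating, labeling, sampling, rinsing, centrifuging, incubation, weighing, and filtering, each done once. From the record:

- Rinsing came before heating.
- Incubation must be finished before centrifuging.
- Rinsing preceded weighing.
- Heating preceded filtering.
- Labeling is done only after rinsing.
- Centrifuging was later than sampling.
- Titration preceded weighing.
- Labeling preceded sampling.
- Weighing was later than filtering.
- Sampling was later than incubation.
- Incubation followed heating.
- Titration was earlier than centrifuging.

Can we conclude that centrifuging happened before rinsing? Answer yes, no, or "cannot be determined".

Tracing the constraints gives rinsing → labeling → sampling → centrifuging, so rinsing must come before centrifuging.
That means centrifuging cannot be before rinsing.

no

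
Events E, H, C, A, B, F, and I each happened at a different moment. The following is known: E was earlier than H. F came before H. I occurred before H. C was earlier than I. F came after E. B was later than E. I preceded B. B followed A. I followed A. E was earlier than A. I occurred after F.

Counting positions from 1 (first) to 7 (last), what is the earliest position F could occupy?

2

E must come before F — 1 forced predecessor.
Nothing else is forced ahead of F, so its earliest slot is position 1 + 1 = 2.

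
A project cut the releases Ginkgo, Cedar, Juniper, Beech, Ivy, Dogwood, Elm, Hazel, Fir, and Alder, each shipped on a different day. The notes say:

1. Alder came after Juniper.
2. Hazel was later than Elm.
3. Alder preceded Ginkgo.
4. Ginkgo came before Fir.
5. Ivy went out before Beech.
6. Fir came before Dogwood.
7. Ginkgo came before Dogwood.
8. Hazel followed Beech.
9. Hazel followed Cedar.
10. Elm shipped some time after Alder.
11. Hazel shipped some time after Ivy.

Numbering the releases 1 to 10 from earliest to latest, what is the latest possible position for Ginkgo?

Ginkgo must come before Dogwood and Fir — 2 releases forced after it.
Everything else can be placed before Ginkgo in some valid order, so Ginkgo can sit as late as position 10 − 2 = 8.

8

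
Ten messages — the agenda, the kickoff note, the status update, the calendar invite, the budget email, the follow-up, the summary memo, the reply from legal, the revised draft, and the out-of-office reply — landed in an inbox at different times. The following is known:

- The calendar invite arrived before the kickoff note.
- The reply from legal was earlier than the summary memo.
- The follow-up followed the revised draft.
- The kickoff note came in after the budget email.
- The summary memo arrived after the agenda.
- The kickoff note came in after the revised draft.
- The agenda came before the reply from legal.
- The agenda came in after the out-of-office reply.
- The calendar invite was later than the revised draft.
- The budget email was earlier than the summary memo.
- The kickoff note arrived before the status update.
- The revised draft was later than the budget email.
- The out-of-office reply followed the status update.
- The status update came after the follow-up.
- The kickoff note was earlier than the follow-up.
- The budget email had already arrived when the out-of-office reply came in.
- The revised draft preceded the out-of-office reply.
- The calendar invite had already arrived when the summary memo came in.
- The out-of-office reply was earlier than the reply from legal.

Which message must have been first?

The budget email has a chain of constraints placing it before every other message, so the budget email must be first.

the budget email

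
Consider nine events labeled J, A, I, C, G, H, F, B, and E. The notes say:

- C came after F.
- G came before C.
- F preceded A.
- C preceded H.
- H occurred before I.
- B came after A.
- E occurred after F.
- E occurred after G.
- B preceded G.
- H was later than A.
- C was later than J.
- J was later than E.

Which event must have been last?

I

Every other event has a chain of constraints placing it before I, so I is last.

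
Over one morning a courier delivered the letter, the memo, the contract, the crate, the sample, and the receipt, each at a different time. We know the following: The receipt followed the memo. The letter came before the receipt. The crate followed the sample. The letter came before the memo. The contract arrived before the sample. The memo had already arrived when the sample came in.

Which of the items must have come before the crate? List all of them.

Directly stated before the crate: the sample.
The contract reaches the crate via the contract → the sample → the crate.
The letter reaches the crate via the letter → the memo → the sample → the crate.
The memo reaches the crate via the memo → the sample → the crate.
No chain forces the receipt ahead of the crate.

the contract, the letter, the memo, the sample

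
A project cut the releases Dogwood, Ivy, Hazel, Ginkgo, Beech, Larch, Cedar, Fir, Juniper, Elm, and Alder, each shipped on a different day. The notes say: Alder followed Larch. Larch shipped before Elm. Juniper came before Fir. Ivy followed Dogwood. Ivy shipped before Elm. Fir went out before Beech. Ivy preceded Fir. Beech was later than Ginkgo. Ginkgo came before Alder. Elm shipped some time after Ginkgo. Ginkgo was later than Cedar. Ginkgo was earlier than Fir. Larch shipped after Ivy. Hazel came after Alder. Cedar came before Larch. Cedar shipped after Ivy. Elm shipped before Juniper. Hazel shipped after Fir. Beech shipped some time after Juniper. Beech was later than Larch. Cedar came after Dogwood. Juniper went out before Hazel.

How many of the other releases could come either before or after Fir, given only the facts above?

Forced before Fir: Cedar, Dogwood, Elm, Ginkgo, Ivy, Juniper, and Larch; forced after Fir: Beech and Hazel.
That leaves Alder with no forced order relative to Fir — 1.

1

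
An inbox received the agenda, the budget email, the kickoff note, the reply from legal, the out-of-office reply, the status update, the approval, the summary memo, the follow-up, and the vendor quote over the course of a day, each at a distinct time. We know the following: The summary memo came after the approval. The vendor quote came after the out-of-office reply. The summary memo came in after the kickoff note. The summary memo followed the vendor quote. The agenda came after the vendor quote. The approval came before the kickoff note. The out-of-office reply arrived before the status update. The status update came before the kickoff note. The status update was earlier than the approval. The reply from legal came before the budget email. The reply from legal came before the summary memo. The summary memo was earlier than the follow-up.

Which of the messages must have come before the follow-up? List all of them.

the approval, the kickoff note, the out-of-office reply, the reply from legal, the status update, the summary memo, the vendor quote

Directly stated before the follow-up: the summary memo.
The approval reaches the follow-up via the approval → the summary memo → the follow-up.
The kickoff note reaches the follow-up via the kickoff note → the summary memo → the follow-up.
The out-of-office reply reaches the follow-up via the out-of-office reply → the vendor quote → the summary memo → the follow-up.
Likewise the reply from legal, the status update, and the vendor quote each reach the follow-up by chaining the stated constraints.
No chain forces the budget email (or any of the others) ahead of the follow-up.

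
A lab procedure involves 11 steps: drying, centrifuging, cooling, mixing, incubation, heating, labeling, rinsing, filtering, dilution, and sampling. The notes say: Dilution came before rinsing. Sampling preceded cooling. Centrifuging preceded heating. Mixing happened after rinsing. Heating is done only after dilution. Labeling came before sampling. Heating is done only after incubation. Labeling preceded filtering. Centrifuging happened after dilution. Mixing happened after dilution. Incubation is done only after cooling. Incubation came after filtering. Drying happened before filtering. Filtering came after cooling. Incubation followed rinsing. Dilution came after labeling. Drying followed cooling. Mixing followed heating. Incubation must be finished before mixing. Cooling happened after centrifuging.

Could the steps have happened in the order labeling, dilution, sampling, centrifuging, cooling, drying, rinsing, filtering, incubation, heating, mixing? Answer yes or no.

yes

Check each stated constraint against the proposed order — e.g. dilution is ahead of heating; dilution is ahead of mixing. Every pair is in the required order; nothing is violated.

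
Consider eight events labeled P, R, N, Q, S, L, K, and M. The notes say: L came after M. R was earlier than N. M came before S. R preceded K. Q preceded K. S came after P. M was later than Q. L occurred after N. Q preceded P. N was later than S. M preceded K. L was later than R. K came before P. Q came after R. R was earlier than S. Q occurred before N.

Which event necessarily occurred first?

R

R has a chain of constraints placing it before every other event, so R must be first.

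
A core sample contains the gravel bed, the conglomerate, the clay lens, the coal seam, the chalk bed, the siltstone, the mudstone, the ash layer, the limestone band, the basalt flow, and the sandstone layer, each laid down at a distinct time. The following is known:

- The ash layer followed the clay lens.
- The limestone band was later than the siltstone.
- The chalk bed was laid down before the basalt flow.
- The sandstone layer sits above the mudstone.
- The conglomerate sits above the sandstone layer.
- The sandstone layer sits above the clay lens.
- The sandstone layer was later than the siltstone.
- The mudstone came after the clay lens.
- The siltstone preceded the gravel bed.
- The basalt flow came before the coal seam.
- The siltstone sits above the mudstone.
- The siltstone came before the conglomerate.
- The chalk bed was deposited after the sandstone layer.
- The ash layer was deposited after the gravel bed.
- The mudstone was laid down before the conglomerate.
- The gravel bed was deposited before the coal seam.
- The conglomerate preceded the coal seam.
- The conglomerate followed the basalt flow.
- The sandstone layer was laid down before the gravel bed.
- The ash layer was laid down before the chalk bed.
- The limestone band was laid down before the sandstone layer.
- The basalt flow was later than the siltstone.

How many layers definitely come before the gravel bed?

5

Directly stated before the gravel bed: the sandstone layer and the siltstone.
The clay lens reaches the gravel bed via the clay lens → the sandstone layer → the gravel bed.
The limestone band reaches the gravel bed via the limestone band → the sandstone layer → the gravel bed.
The mudstone reaches the gravel bed via the mudstone → the siltstone → the gravel bed.
That's the clay lens, the limestone band, the mudstone, the sandstone layer, and the siltstone — 5 in all.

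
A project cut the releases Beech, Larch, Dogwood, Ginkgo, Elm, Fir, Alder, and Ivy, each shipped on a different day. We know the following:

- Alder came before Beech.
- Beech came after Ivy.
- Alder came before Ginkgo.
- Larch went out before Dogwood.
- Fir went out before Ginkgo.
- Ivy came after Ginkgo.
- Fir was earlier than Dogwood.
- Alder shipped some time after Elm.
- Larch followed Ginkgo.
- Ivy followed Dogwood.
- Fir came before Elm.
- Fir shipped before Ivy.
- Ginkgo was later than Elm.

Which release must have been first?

Fir has a chain of constraints placing it before every other release, so Fir must be first.

Fir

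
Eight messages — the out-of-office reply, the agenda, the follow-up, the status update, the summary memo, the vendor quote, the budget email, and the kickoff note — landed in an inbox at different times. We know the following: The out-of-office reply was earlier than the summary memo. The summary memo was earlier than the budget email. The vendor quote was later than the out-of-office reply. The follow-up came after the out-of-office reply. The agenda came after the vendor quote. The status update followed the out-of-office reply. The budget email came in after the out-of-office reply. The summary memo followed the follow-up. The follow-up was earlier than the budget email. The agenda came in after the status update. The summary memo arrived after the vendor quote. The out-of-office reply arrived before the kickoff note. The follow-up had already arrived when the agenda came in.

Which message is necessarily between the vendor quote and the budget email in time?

the summary memo

Tracing the constraints gives the vendor quote → the summary memo → the budget email, so the summary memo sits after the vendor quote and before the budget email.
No other message is forced both after the vendor quote and before the budget email.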